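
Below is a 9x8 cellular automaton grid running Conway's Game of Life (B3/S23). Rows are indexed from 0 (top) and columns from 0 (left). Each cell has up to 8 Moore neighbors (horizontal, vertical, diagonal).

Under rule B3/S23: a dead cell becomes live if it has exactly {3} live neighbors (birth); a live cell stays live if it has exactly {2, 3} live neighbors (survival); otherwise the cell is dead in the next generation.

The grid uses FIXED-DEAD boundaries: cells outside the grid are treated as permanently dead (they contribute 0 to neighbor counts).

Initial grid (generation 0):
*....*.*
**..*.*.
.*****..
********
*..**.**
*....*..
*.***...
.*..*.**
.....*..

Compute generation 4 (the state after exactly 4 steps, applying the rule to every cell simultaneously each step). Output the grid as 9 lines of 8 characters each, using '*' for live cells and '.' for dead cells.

Answer: **......
**......
........
........
........
*.***...
*.*..*..
.****.*.
....***.

Derivation:
Simulating step by step:
Generation 0 (given above): 36 live cells
Generation 1: 26 live cells
**...**.
*.....*.
.......*
*......*
*......*
*.*..**.
*.***.*.
.**.*.*.
.....**.
Generation 2: 32 live cells
**...**.
**...***
......**
......**
*......*
*.*.****
*...*.**
.**.*.**
.....**.
Generation 3: 19 live cells
**...*.*
**......
........
........
.*......
*..**...
*.*.*...
.*.**...
.....***
Generation 4: 19 live cells
(generation 4 grid is the final answer)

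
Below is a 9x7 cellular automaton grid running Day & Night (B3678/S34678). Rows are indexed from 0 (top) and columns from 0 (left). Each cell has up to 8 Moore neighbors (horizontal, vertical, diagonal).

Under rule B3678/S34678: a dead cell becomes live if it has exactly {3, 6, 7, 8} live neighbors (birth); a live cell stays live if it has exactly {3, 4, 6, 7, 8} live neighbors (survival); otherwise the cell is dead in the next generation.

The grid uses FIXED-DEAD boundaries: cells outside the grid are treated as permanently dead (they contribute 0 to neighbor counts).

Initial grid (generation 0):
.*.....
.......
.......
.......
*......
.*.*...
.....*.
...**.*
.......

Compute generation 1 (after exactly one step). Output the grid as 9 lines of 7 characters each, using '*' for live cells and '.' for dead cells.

Answer: .......
.......
.......
.......
.......
.......
..**...
.....*.
.......

Derivation:
Simulating step by step:
Generation 0 (given above): 8 live cells
Generation 1: 3 live cells
(generation 1 grid is the final answer)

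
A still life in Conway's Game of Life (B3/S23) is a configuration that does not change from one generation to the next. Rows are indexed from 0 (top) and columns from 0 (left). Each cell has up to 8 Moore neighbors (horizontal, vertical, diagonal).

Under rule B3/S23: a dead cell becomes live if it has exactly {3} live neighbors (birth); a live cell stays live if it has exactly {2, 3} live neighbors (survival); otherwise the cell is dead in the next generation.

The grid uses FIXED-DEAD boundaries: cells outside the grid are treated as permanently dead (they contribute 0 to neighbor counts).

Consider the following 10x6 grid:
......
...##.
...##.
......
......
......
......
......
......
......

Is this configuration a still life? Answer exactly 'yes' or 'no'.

Answer: yes

Derivation:
Compute generation 1 and compare to generation 0 (given above):
Generation 1:
......
...##.
...##.
......
......
......
......
......
......
......
The grids are IDENTICAL -> still life.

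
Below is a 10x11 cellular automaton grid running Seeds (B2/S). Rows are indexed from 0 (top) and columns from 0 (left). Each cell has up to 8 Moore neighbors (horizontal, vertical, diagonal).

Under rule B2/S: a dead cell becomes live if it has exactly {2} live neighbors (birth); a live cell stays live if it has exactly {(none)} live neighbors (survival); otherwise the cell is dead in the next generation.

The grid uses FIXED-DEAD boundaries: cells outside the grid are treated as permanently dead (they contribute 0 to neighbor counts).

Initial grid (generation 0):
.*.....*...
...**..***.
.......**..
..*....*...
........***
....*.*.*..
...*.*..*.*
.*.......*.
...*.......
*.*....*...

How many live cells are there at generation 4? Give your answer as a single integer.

Answer: 16

Derivation:
Simulating step by step:
Generation 0 (given above): 27 live cells
Generation 1: 23 live cells
..***.*..*.
..*........
..*.*......
......*...*
...*.**....
...*.......
..*...*....
...*....*.*
*.......*..
.*.*.......
Generation 2: 20 live cells
.*...*.....
...........
.*...*.....
..*....*...
..*....*...
.......*...
....*..*.*.
.**........
.*.**..*...
*.*........
Generation 3: 22 live cells
...........
***.***....
..*...*....
...*....*..
.*.*.......
...*.......
.***..*....
*....***...
...........
....*......
Generation 4: 16 live cells
*.***.*....
.......*...
*..........
.*..*..*...
...........
*..........
*..........
...**......
....*..*...
...........
Population at generation 4: 16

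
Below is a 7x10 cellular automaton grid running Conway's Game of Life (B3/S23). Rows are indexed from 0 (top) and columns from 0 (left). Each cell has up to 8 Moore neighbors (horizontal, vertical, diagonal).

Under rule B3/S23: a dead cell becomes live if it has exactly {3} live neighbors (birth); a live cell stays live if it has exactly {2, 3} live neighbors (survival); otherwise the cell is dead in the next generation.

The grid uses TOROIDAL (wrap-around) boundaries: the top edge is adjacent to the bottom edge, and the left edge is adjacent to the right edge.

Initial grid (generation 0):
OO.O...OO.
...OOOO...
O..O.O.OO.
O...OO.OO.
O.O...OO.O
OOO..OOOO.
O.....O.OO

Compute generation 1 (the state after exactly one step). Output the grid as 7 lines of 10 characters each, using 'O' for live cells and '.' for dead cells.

Simulating step by step:
Generation 0 (given above): 35 live cells
Generation 1: 21 live cells
(generation 1 grid is the final answer)

Answer: OOOO....O.
OO.O.O....
...O....O.
O..OOO....
..OOO.....
..O..O....
.....O....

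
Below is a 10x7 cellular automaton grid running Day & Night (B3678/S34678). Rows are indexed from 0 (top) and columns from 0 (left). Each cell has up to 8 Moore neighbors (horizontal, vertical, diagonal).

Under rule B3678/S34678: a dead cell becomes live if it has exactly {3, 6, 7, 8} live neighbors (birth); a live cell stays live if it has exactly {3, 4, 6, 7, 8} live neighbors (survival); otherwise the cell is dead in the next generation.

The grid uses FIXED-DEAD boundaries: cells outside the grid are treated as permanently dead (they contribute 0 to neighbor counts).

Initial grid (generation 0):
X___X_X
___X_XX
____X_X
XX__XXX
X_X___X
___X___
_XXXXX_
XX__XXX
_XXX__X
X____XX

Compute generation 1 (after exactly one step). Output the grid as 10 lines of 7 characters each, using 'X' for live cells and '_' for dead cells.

Simulating step by step:
Generation 0 (given above): 34 live cells
Generation 1: 28 live cells
(generation 1 grid is the final answer)

Answer: _______
______X
___XXXX
_X_X__X
___XX__
___X_X_
XXXX_XX
X_XX__X
_XX__XX
_XX____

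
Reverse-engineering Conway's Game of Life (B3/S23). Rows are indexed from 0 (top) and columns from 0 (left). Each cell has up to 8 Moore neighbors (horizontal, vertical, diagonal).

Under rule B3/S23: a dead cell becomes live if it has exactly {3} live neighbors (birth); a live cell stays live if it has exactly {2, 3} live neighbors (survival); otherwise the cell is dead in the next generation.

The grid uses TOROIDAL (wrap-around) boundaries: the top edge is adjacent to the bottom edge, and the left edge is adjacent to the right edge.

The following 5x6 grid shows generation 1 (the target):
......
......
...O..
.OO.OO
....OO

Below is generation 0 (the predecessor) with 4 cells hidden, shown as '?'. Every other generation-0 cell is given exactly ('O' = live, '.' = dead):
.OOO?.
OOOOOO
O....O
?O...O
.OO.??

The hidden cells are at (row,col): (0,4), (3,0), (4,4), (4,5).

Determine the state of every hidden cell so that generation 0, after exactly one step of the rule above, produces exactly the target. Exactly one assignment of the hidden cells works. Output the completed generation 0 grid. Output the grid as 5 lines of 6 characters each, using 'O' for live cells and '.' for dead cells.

Hidden generation-0 cells (in order): (0,4), (3,0), (4,4), (4,5).
A hidden cell only influences target cells in its own 3x3 neighborhood. Try each of the 2^4 = 16 assignments, step the completed generation 0 forward once under B3/S23, and compare with the target:
  (0,4)=. (3,0)=. (4,4)=. (4,5)=. -> step gives (0,5)='O' but target has '.' -> reject
  (0,4)=. (3,0)=. (4,4)=. (4,5)=O -> step gives (4,3)='O' but target has '.' -> reject
  (0,4)=. (3,0)=. (4,4)=O (4,5)=. -> step gives (4,5)='.' but target has 'O' -> reject
  (0,4)=. (3,0)=. (4,4)=O (4,5)=O -> step gives (3,4)='.' but target has 'O' -> reject
  (0,4)=. (3,0)=O (4,4)=. (4,5)=. -> step gives (0,5)='O' but target has '.' -> reject
  (0,4)=. (3,0)=O (4,4)=. (4,5)=O -> step gives (3,1)='.' but target has 'O' -> reject
  (0,4)=. (3,0)=O (4,4)=O (4,5)=. -> step gives (3,1)='.' but target has 'O' -> reject
  (0,4)=. (3,0)=O (4,4)=O (4,5)=O -> step gives (3,1)='.' but target has 'O' -> reject
  (0,4)=O (3,0)=. (4,4)=. (4,5)=. -> step gives (3,4)='.' but target has 'O' -> reject
  (0,4)=O (3,0)=. (4,4)=. (4,5)=O -> step gives (4,4)='.' but target has 'O' -> reject
  (0,4)=O (3,0)=. (4,4)=O (4,5)=. -> step reproduces the target at every cell -> ACCEPT
  (0,4)=O (3,0)=. (4,4)=O (4,5)=O -> step gives (3,4)='.' but target has 'O' -> reject
  (0,4)=O (3,0)=O (4,4)=. (4,5)=. -> step gives (3,1)='.' but target has 'O' -> reject
  (0,4)=O (3,0)=O (4,4)=. (4,5)=O -> step gives (3,1)='.' but target has 'O' -> reject
  (0,4)=O (3,0)=O (4,4)=O (4,5)=. -> step gives (3,1)='.' but target has 'O' -> reject
  (0,4)=O (3,0)=O (4,4)=O (4,5)=O -> step gives (3,1)='.' but target has 'O' -> reject
Unique solution: (0,4)=live, (3,0)=dead, (4,4)=live, (4,5)=dead.
Check: live-neighbor counts of every cell in the completed generation 0:
567755
555555
654355
533233
445533
Applying B3/S23 to generation 0 with these counts gives:
......
......
...O..
.OO.OO
....OO
which matches the target exactly.

Answer: .OOOO.
OOOOOO
O....O
.O...O
.OO.O.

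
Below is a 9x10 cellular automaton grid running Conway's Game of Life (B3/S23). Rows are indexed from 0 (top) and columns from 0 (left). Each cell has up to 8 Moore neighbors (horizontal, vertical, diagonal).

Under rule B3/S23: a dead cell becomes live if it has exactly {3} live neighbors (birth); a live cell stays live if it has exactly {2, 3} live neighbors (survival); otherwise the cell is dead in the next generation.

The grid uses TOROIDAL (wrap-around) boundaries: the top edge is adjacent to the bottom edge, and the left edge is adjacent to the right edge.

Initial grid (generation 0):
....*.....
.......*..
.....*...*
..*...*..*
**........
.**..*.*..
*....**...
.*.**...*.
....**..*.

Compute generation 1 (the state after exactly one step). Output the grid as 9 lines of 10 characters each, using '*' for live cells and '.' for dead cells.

Simulating step by step:
Generation 0 (given above): 23 live cells
Generation 1: 20 live cells
(generation 1 grid is the final answer)

Answer: ....**....
..........
......*.*.
.*.......*
*.....*...
..*..*....
*..*.***..
...*..**.*
.....*....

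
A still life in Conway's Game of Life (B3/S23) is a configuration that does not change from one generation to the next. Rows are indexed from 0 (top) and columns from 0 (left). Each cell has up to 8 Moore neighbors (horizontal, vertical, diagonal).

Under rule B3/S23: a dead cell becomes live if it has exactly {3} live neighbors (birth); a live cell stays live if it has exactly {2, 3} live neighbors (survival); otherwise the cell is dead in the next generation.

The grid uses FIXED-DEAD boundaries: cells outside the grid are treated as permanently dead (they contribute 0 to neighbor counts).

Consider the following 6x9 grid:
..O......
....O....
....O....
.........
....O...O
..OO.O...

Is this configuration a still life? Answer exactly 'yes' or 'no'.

Compute generation 1 and compare to generation 0 (given above):
Generation 1:
.........
...O.....
.........
.........
...OO....
...OO....
Cell (0,2) differs: gen0=1 vs gen1=0 -> NOT a still life.

Answer: no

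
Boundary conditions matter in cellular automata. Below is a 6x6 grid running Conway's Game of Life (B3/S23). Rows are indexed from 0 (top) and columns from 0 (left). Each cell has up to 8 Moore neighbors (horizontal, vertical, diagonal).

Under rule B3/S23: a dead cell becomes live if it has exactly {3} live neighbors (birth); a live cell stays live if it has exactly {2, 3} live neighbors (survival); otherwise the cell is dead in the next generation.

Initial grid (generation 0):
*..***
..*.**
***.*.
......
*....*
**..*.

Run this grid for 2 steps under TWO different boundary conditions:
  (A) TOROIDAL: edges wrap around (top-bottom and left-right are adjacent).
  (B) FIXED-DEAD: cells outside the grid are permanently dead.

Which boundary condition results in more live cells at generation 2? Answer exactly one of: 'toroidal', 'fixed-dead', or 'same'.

Answer: toroidal

Derivation:
Under TOROIDAL boundary, generation 2:
.***..
..*...
.***..
..*...
***...
.*....
Population = 12

Under FIXED-DEAD boundary, generation 2:
......
..*..*
*.**..
*.*...
......
**....
Population = 9

Comparison: toroidal=12, fixed-dead=9 -> toroidal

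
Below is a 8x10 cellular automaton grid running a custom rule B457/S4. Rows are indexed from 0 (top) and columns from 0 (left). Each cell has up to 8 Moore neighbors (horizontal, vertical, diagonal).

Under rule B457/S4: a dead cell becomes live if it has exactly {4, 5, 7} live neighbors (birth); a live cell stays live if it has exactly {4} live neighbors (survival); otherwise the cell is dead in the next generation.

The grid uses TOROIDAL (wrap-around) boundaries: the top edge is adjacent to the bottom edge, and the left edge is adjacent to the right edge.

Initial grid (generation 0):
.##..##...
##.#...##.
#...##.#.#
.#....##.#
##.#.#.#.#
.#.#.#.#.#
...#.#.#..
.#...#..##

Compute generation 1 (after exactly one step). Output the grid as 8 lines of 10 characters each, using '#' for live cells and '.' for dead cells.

Answer: ###....###
###.###..#
.#....##.#
#...##...#
..#.#.....
#.#.....#.
#.#.#.#.#.
..#.#.#...

Derivation:
Simulating step by step:
Generation 0 (given above): 36 live cells
Generation 1: 34 live cells
(generation 1 grid is the final answer)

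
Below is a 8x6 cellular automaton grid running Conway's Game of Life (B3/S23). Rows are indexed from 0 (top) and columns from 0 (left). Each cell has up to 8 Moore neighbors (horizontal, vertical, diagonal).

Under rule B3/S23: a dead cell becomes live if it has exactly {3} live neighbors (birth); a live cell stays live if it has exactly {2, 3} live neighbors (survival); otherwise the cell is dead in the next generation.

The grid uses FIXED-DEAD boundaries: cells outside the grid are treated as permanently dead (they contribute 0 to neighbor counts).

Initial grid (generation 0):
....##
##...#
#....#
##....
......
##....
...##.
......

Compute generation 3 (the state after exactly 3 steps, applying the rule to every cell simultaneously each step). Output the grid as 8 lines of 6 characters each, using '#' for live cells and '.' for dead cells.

Simulating step by step:
Generation 0 (given above): 13 live cells
Generation 1: 7 live cells
....##
##...#
......
##....
......
......
......
......
Generation 2: 4 live cells
....##
....##
......
......
......
......
......
......
Generation 3: 4 live cells
(generation 3 grid is the final answer)

Answer: ....##
....##
......
......
......
......
......
......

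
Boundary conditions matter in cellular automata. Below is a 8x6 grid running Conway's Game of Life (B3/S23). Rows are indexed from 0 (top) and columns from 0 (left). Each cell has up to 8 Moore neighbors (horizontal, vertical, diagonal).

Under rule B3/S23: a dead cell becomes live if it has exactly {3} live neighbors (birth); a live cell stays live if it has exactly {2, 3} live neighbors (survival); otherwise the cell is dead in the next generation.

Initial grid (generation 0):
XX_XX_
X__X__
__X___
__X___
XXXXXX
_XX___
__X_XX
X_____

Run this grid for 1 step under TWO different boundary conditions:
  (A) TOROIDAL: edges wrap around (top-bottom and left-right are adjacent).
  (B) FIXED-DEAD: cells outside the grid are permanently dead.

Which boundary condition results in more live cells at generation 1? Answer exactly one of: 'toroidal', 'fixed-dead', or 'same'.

Under TOROIDAL boundary, generation 1:
XXXXX_
X__XXX
_XXX__
X___XX
X___XX
______
X_XX_X
X_X___
Population = 24

Under FIXED-DEAD boundary, generation 1:
XXXXX_
X__XX_
_XXX__
____X_
X___X_
X_____
__XX__
______
Population = 17

Comparison: toroidal=24, fixed-dead=17 -> toroidal

Answer: toroidal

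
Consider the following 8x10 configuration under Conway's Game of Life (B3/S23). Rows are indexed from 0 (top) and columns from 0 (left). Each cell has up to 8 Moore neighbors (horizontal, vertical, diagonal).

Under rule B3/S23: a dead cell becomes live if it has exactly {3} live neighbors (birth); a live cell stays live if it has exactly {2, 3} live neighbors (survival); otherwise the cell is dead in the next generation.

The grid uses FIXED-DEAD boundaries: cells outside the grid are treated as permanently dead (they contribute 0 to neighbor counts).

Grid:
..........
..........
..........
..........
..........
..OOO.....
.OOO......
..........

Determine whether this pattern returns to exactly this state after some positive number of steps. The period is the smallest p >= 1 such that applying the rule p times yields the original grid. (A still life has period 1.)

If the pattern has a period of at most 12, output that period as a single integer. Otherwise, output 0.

Simulating and comparing each generation to the original:
Gen 0 (original, given above): 6 live cells
Gen 1: 6 live cells, differs from original
Gen 2: 6 live cells, MATCHES original -> period = 2

Answer: 2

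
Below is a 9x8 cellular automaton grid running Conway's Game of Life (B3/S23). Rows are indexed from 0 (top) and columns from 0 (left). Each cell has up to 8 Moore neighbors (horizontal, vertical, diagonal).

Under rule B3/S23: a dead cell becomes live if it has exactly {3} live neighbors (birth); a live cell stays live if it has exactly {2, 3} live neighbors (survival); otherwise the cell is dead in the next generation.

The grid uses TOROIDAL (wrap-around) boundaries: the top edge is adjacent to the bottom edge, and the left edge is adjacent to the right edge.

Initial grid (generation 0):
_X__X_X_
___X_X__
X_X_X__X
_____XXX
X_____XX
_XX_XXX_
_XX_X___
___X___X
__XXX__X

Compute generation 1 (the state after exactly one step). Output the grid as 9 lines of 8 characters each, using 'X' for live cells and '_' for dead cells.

Simulating step by step:
Generation 0 (given above): 29 live cells
Generation 1: 32 live cells
(generation 1 grid is the final answer)

Answer: ______X_
XXXX_XXX
X__XX__X
_X___X__
XX__X___
__X_X_X_
XX__X_X_
XX______
X_X_XXXX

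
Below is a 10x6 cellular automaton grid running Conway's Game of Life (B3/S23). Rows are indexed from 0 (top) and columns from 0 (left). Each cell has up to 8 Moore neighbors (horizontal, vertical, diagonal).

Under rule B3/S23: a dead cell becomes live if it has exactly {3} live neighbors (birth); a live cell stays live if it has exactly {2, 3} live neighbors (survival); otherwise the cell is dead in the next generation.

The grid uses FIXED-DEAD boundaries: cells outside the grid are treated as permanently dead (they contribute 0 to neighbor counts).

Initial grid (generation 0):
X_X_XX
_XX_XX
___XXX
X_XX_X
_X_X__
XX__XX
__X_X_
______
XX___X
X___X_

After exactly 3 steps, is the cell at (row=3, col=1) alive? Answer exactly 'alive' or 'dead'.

Simulating step by step:
Generation 0 (given above): 28 live cells
Generation 1: 22 live cells
__X_XX
_XX___
______
_X___X
___X_X
XX__XX
_X_XXX
_X____
XX____
XX____
Generation 2: 23 live cells
_XXX__
_XXX__
_XX___
____X_
XXX__X
XX____
_X_X_X
_X__X_
__X___
XX____
Generation 3: 17 live cells
_X_X__
X_____
_X____
X__X__
X_X___
____X_
_X__X_
_X_XX_
X_X___
_X____

Cell (3,1) at generation 3: 0 -> dead

Answer: dead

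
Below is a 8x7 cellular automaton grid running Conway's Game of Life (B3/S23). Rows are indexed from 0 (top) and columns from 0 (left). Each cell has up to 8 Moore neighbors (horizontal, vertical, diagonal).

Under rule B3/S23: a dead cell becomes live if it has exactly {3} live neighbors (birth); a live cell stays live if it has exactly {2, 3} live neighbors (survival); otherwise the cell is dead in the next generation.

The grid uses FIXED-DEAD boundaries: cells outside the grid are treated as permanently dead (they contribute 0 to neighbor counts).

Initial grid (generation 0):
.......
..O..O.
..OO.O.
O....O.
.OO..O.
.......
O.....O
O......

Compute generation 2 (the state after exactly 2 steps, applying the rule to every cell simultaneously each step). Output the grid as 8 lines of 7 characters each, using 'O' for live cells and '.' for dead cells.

Simulating step by step:
Generation 0 (given above): 13 live cells
Generation 1: 13 live cells
.......
..OOO..
.OOO.OO
...O.OO
.O.....
.O.....
.......
.......
Generation 2: 11 live cells
(generation 2 grid is the final answer)

Answer: ...O...
.O..OO.
.O....O
.O.O.OO
..O....
.......
.......
.......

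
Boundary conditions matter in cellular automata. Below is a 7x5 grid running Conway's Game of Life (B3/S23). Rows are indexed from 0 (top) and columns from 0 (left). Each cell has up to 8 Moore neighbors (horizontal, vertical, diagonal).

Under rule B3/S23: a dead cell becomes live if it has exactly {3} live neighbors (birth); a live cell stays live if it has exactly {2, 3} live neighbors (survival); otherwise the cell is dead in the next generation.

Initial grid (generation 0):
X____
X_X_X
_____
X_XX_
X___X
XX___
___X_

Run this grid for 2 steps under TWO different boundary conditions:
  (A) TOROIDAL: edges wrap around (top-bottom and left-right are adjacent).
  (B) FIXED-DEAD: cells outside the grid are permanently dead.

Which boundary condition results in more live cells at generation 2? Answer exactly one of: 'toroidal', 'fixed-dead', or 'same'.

Under TOROIDAL boundary, generation 2:
___X_
___X_
__XX_
X__X_
___X_
___X_
_____
Population = 8

Under FIXED-DEAD boundary, generation 2:
_____
_XX__
_XX__
_X_X_
X__X_
XXX__
_____
Population = 11

Comparison: toroidal=8, fixed-dead=11 -> fixed-dead

Answer: fixed-dead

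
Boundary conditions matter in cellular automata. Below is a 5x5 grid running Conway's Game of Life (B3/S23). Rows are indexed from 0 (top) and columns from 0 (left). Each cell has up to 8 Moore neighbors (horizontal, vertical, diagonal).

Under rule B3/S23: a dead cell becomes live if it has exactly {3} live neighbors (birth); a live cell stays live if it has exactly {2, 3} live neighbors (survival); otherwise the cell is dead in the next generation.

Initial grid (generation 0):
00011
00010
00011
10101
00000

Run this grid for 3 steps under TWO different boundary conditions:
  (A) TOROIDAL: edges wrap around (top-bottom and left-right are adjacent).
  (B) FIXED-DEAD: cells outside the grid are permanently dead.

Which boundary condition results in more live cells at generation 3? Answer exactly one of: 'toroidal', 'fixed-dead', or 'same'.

Answer: toroidal

Derivation:
Under TOROIDAL boundary, generation 3:
01000
01100
00100
01000
10010
Population = 7

Under FIXED-DEAD boundary, generation 3:
00010
00010
00010
00000
00000
Population = 3

Comparison: toroidal=7, fixed-dead=3 -> toroidal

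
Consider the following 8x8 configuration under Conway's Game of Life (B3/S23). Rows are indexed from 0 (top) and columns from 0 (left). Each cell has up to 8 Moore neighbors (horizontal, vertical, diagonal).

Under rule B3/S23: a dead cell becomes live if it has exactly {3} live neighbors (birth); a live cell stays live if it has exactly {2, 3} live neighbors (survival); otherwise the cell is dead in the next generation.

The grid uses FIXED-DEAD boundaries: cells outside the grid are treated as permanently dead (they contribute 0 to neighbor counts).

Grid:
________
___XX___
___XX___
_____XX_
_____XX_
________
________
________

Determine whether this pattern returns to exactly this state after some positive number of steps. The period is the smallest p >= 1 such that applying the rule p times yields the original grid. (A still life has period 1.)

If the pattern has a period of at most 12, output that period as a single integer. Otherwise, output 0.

Simulating and comparing each generation to the original:
Gen 0 (original, given above): 8 live cells
Gen 1: 6 live cells, differs from original
Gen 2: 8 live cells, MATCHES original -> period = 2

Answer: 2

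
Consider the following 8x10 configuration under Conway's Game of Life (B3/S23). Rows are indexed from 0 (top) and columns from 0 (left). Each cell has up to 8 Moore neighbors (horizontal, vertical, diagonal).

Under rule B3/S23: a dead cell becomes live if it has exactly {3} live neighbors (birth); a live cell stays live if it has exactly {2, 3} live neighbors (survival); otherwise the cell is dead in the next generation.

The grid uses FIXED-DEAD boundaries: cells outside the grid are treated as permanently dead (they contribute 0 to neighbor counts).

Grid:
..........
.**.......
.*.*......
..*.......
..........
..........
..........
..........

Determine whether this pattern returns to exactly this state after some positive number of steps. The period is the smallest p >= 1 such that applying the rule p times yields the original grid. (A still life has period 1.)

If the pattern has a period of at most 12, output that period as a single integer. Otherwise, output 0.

Simulating and comparing each generation to the original:
Gen 0 (original, given above): 5 live cells
Gen 1: 5 live cells, MATCHES original -> period = 1

Answer: 1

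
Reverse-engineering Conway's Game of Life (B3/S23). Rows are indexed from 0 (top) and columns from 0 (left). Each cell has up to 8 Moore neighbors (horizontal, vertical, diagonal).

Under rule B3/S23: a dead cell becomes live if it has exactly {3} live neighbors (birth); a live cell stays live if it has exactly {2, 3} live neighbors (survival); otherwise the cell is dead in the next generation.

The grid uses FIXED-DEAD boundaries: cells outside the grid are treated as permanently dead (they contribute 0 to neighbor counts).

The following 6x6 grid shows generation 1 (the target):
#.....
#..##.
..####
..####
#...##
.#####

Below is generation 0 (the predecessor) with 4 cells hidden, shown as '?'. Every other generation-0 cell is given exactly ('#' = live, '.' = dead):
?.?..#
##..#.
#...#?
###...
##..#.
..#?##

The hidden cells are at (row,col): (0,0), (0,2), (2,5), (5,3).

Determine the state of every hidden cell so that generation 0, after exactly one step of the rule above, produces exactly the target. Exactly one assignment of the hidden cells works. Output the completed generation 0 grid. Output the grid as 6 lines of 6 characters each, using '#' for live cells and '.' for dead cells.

Answer: #.#..#
##..#.
#...##
###...
##..#.
..####

Derivation:
Hidden generation-0 cells (in order): (0,0), (0,2), (2,5), (5,3).
A hidden cell only influences target cells in its own 3x3 neighborhood. Try each of the 2^4 = 16 assignments, step the completed generation 0 forward once under B3/S23, and compare with the target:
  (0,0)=. (0,2)=. (2,5)=. (5,3)=. -> step gives (0,0)='.' but target has '#' -> reject
  (0,0)=. (0,2)=. (2,5)=. (5,3)=# -> step gives (0,0)='.' but target has '#' -> reject
  (0,0)=. (0,2)=. (2,5)=# (5,3)=. -> step gives (0,0)='.' but target has '#' -> reject
  (0,0)=. (0,2)=. (2,5)=# (5,3)=# -> step gives (0,0)='.' but target has '#' -> reject
  (0,0)=. (0,2)=# (2,5)=. (5,3)=. -> step gives (0,0)='.' but target has '#' -> reject
  (0,0)=. (0,2)=# (2,5)=. (5,3)=# -> step gives (0,0)='.' but target has '#' -> reject
  (0,0)=. (0,2)=# (2,5)=# (5,3)=. -> step gives (0,0)='.' but target has '#' -> reject
  (0,0)=. (0,2)=# (2,5)=# (5,3)=# -> step gives (0,0)='.' but target has '#' -> reject
  (0,0)=# (0,2)=. (2,5)=. (5,3)=. -> step gives (0,1)='#' but target has '.' -> reject
  (0,0)=# (0,2)=. (2,5)=. (5,3)=# -> step gives (0,1)='#' but target has '.' -> reject
  (0,0)=# (0,2)=. (2,5)=# (5,3)=. -> step gives (0,1)='#' but target has '.' -> reject
  (0,0)=# (0,2)=. (2,5)=# (5,3)=# -> step gives (0,1)='#' but target has '.' -> reject
  (0,0)=# (0,2)=# (2,5)=. (5,3)=. -> step gives (1,5)='#' but target has '.' -> reject
  (0,0)=# (0,2)=# (2,5)=. (5,3)=# -> step gives (1,5)='#' but target has '.' -> reject
  (0,0)=# (0,2)=# (2,5)=# (5,3)=. -> step gives (5,2)='.' but target has '#' -> reject
  (0,0)=# (0,2)=# (2,5)=# (5,3)=# -> step reproduces the target at every cell -> ACCEPT
Unique solution: (0,0)=live, (0,2)=live, (2,5)=live, (5,3)=live.
Check: live-neighbor counts of every cell in the completed generation 0:
241221
342334
463322
452333
355533
232332
Applying B3/S23 to generation 0 with these counts gives:
#.....
#..##.
..####
..####
#...##
.#####
which matches the target exactly.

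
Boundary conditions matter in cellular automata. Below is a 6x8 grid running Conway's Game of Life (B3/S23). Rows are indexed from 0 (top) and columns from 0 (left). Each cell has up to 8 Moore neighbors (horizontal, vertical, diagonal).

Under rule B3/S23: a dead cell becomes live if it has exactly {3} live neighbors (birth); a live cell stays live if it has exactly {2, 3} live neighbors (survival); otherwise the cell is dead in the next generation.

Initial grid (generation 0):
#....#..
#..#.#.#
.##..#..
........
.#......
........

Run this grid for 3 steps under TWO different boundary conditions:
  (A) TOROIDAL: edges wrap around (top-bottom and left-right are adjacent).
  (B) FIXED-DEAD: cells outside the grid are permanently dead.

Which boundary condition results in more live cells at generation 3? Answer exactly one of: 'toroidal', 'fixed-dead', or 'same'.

Under TOROIDAL boundary, generation 3:
##...###
.#..#..#
.##.##..
........
........
#.....##
Population = 15

Under FIXED-DEAD boundary, generation 3:
.....#..
....#.#.
....##..
.##.....
..#.....
........
Population = 8

Comparison: toroidal=15, fixed-dead=8 -> toroidal

Answer: toroidal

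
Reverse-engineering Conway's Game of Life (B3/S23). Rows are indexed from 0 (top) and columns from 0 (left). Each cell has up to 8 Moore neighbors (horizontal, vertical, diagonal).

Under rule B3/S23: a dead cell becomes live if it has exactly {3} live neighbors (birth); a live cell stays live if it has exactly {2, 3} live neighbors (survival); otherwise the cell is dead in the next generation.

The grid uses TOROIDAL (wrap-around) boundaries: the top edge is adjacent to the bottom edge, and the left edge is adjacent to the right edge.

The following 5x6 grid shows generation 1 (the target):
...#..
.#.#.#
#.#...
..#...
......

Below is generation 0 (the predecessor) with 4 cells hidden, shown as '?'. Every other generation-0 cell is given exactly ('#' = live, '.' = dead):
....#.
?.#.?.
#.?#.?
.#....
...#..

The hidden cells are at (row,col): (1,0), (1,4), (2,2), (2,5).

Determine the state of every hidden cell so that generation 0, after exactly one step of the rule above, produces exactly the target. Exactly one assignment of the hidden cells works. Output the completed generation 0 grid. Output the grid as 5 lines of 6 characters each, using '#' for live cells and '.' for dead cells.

Answer: ....#.
#.#...
#..#..
.#....
...#..

Derivation:
Hidden generation-0 cells (in order): (1,0), (1,4), (2,2), (2,5).
A hidden cell only influences target cells in its own 3x3 neighborhood. Try each of the 2^4 = 16 assignments, step the completed generation 0 forward once under B3/S23, and compare with the target:
  (1,0)=. (1,4)=. (2,2)=. (2,5)=. -> step gives (1,1)='.' but target has '#' -> reject
  (1,0)=. (1,4)=. (2,2)=. (2,5)=# -> step gives (1,1)='.' but target has '#' -> reject
  (1,0)=. (1,4)=. (2,2)=# (2,5)=. -> step gives (1,2)='#' but target has '.' -> reject
  (1,0)=. (1,4)=. (2,2)=# (2,5)=# -> step gives (1,2)='#' but target has '.' -> reject
  (1,0)=. (1,4)=# (2,2)=. (2,5)=. -> step gives (0,3)='.' but target has '#' -> reject
  (1,0)=. (1,4)=# (2,2)=. (2,5)=# -> step gives (0,3)='.' but target has '#' -> reject
  (1,0)=. (1,4)=# (2,2)=# (2,5)=. -> step gives (0,3)='.' but target has '#' -> reject
  (1,0)=. (1,4)=# (2,2)=# (2,5)=# -> step gives (0,3)='.' but target has '#' -> reject
  (1,0)=# (1,4)=. (2,2)=. (2,5)=. -> step reproduces the target at every cell -> ACCEPT
  (1,0)=# (1,4)=. (2,2)=. (2,5)=# -> step gives (1,0)='#' but target has '.' -> reject
  (1,0)=# (1,4)=. (2,2)=# (2,5)=. -> step gives (1,1)='.' but target has '#' -> reject
  (1,0)=# (1,4)=. (2,2)=# (2,5)=# -> step gives (1,0)='#' but target has '.' -> reject
  (1,0)=# (1,4)=# (2,2)=. (2,5)=. -> step gives (0,3)='.' but target has '#' -> reject
  (1,0)=# (1,4)=# (2,2)=. (2,5)=# -> step gives (0,3)='.' but target has '#' -> reject
  (1,0)=# (1,4)=# (2,2)=# (2,5)=. -> step gives (0,3)='.' but target has '#' -> reject
  (1,0)=# (1,4)=# (2,2)=# (2,5)=# -> step gives (0,3)='.' but target has '#' -> reject
Unique solution: (1,0)=live, (1,4)=dead, (2,2)=dead, (2,5)=dead.
Check: live-neighbor counts of every cell in the completed generation 0:
122312
131323
243112
213221
112121
Applying B3/S23 to generation 0 with these counts gives:
...#..
.#.#.#
#.#...
..#...
......
which matches the target exactly.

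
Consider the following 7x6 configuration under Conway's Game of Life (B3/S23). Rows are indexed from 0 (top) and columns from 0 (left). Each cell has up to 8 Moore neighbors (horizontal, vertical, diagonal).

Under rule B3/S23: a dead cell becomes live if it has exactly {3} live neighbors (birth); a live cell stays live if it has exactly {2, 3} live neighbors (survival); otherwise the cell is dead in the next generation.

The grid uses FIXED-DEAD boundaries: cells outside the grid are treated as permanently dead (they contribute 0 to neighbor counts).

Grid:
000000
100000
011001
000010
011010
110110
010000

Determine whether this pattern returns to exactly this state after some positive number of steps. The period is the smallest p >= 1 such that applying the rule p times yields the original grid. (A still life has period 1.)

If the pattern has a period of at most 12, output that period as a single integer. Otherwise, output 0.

Simulating and comparing each generation to the original:
Gen 0 (original, given above): 13 live cells
Gen 1: 15 live cells, differs from original
Gen 2: 14 live cells, differs from original
Gen 3: 13 live cells, differs from original
Gen 4: 10 live cells, differs from original
Gen 5: 11 live cells, differs from original
Gen 6: 8 live cells, differs from original
Gen 7: 11 live cells, differs from original
Gen 8: 8 live cells, differs from original
Gen 9: 8 live cells, differs from original
Gen 10: 6 live cells, differs from original
Gen 11: 4 live cells, differs from original
Gen 12: 0 live cells, differs from original
No period found within 12 steps.

Answer: 0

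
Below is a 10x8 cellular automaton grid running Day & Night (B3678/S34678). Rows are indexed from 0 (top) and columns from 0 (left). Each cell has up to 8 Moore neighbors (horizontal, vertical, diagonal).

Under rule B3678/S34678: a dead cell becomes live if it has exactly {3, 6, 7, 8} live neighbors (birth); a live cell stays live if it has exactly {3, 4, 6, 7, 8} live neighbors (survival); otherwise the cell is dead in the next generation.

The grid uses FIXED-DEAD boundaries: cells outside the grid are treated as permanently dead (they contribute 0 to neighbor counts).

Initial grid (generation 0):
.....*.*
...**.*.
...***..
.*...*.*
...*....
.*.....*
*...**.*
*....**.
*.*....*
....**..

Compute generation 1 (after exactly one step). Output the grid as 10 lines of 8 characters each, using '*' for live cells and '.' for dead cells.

Answer: ....*.*.
...*..*.
..**.*..
..**..*.
..*...*.
....*.*.
.*...*..
....****
.*..*...
........

Derivation:
Simulating step by step:
Generation 0 (given above): 26 live cells
Generation 1: 22 live cells
(generation 1 grid is the final answer)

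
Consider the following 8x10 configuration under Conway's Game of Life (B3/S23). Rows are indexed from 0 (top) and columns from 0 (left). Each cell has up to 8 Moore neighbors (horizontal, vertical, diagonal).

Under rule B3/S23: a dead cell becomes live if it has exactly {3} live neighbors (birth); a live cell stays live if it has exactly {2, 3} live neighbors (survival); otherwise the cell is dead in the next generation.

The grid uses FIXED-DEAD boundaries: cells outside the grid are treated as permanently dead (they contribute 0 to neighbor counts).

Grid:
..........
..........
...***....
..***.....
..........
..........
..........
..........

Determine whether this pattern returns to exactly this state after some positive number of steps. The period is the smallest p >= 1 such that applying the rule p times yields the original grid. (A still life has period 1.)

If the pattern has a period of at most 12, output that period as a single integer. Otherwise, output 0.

Simulating and comparing each generation to the original:
Gen 0 (original, given above): 6 live cells
Gen 1: 6 live cells, differs from original
Gen 2: 6 live cells, MATCHES original -> period = 2

Answer: 2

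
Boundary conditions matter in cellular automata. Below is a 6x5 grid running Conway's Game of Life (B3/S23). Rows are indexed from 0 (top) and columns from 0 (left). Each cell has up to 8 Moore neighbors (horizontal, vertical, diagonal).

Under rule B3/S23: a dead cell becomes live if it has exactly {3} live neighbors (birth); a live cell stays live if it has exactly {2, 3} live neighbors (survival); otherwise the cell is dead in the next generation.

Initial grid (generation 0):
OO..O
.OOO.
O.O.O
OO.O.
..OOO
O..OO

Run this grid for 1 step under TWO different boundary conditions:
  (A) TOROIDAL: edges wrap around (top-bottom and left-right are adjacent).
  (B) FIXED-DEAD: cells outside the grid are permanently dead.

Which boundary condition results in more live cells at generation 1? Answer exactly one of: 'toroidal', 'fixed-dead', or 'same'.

Under TOROIDAL boundary, generation 1:
.....
.....
.....
.....
.....
.....
Population = 0

Under FIXED-DEAD boundary, generation 1:
OO.O.
....O
O...O
O....
O....
..O.O
Population = 10

Comparison: toroidal=0, fixed-dead=10 -> fixed-dead

Answer: fixed-dead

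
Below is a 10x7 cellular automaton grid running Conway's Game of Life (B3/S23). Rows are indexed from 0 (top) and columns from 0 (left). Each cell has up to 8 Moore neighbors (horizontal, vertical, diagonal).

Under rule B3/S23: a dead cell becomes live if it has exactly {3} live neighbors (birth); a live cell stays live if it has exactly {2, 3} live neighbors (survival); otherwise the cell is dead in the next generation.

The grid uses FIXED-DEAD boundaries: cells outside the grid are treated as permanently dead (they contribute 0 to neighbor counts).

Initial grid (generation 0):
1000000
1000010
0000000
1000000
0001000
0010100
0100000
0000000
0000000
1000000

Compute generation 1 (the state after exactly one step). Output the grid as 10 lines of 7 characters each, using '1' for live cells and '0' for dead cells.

Answer: 0000000
0000000
0000000
0000000
0001000
0011000
0000000
0000000
0000000
0000000

Derivation:
Simulating step by step:
Generation 0 (given above): 9 live cells
Generation 1: 3 live cells
(generation 1 grid is the final answer)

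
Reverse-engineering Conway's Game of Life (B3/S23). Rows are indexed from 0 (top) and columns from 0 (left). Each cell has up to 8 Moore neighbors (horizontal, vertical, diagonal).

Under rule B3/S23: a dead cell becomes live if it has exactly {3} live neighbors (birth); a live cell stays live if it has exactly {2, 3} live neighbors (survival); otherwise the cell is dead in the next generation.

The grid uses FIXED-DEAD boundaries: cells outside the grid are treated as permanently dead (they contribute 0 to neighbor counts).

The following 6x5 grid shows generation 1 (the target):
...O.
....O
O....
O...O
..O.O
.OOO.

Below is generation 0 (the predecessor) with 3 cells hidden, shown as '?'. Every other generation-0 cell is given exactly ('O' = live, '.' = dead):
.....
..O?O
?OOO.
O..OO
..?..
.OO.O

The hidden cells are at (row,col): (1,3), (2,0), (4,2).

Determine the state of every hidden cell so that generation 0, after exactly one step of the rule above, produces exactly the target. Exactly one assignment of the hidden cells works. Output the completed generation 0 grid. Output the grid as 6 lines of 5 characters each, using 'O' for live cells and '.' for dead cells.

Answer: .....
..OOO
OOOO.
O..OO
..O..
.OO.O

Derivation:
Hidden generation-0 cells (in order): (1,3), (2,0), (4,2).
A hidden cell only influences target cells in its own 3x3 neighborhood. Try each of the 2^3 = 8 assignments, step the completed generation 0 forward once under B3/S23, and compare with the target:
  (1,3)=. (2,0)=. (4,2)=. -> step gives (0,3)='.' but target has 'O' -> reject
  (1,3)=. (2,0)=. (4,2)=O -> step gives (0,3)='.' but target has 'O' -> reject
  (1,3)=. (2,0)=O (4,2)=. -> step gives (0,3)='.' but target has 'O' -> reject
  (1,3)=. (2,0)=O (4,2)=O -> step gives (0,3)='.' but target has 'O' -> reject
  (1,3)=O (2,0)=. (4,2)=. -> step gives (1,1)='O' but target has '.' -> reject
  (1,3)=O (2,0)=. (4,2)=O -> step gives (1,1)='O' but target has '.' -> reject
  (1,3)=O (2,0)=O (4,2)=. -> step gives (3,3)='O' but target has '.' -> reject
  (1,3)=O (2,0)=O (4,2)=O -> step reproduces the target at every cell -> ACCEPT
Unique solution: (1,3)=live, (2,0)=live, (4,2)=live.
Check: live-neighbor counts of every cell in the completed generation 0:
01232
24442
24565
25542
24353
12230
Applying B3/S23 to generation 0 with these counts gives:
...O.
....O
O....
O...O
..O.O
.OOO.
which matches the target exactly.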